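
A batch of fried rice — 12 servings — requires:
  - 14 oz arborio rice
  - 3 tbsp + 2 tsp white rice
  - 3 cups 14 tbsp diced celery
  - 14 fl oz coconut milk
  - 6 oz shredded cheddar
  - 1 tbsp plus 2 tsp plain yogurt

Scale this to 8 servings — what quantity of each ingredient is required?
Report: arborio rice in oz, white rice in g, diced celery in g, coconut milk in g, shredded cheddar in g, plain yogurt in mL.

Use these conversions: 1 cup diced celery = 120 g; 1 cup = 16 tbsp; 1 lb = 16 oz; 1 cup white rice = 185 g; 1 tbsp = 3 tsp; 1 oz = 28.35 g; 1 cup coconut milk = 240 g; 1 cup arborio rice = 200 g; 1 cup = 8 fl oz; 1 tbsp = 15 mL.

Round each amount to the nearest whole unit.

arborio rice: 9 oz; white rice: 28 g; diced celery: 310 g; coconut milk: 280 g; shredded cheddar: 113 g; plain yogurt: 17 mL

Scaling factor: 8/12 = 2/3.
arborio rice: 14 oz × 2/3 ≈ 9 oz
white rice: (3 tbsp + 2 tsp = 11/3 tbsp) × 2/3 ÷ 16 tbsp/cup × 185 g/cup ≈ 28 g
diced celery: (3 cup + 14 tbsp = 3.875 cup) × 2/3 × 120 g/cup = 310 g
coconut milk: 14 fl oz × 2/3 ÷ 8 fl oz/cup × 240 g/cup = 280 g
shredded cheddar: 6 oz × 2/3 × 28.35 g/oz ≈ 113 g
plain yogurt: (1 tbsp + 2 tsp = 5/3 tbsp) × 2/3 × 15 mL/tbsp ≈ 17 mL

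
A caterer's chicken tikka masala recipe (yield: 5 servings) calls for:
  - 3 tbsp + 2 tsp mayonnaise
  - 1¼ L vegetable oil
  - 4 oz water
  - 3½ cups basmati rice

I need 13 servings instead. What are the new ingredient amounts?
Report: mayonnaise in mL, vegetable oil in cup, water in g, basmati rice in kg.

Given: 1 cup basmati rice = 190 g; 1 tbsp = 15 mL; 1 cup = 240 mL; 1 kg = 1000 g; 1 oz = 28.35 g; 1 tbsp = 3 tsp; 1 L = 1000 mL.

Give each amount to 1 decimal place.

Scaling factor: 13/5 = 2.6.
mayonnaise: (3 tbsp + 2 tsp = 11/3 tbsp) × 13/5 × 15 mL/tbsp = 143.0 mL
vegetable oil: 1.25 L × 13/5 × 1000 mL/L ÷ 240 mL/cup ≈ 13.5 cup
water: 4 oz × 13/5 × 28.35 g/oz ≈ 294.8 g
basmati rice: 3.5 cup × 13/5 × 190 g/cup ÷ 1000 g/kg ≈ 1.7 kg

mayonnaise: 143.0 mL; vegetable oil: 13.5 cup; water: 294.8 g; basmati rice: 1.7 kg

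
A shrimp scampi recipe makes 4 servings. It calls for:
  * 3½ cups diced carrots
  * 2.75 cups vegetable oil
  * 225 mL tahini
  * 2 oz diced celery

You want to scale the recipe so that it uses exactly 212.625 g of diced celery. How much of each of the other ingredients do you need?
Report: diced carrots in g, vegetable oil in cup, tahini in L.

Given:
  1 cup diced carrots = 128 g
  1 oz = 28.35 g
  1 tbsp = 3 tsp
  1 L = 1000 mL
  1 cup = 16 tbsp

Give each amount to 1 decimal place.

The original recipe has 56.7 g of diced celery, so the scaling factor is 212.625 ÷ 56.7 = 15/4 = 3.75.
diced carrots: 3.5 cup × 15/4 × 128 g/cup = 1680.0 g
vegetable oil: 2.75 cup × 15/4 ≈ 10.3 cup
tahini: 225 mL × 15/4 ÷ 1000 mL/L ≈ 0.8 L

diced carrots: 1680.0 g; vegetable oil: 10.3 cup; tahini: 0.8 L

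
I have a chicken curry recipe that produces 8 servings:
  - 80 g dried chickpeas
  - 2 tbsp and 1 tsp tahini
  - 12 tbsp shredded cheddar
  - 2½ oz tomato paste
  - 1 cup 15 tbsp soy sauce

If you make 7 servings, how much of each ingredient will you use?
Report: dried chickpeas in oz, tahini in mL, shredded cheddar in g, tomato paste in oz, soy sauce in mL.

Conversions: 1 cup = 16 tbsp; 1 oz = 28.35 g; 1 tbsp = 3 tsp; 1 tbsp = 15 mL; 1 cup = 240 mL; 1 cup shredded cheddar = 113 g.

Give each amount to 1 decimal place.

Scaling factor: 7/8 = 0.875.
dried chickpeas: 80 g × 7/8 ÷ 28.35 g/oz ≈ 2.5 oz
tahini: (2 tbsp + 1 tsp = 7/3 tbsp) × 7/8 × 15 mL/tbsp ≈ 30.6 mL
shredded cheddar: 12 tbsp × 7/8 ÷ 16 tbsp/cup × 113 g/cup ≈ 74.2 g
tomato paste: 2.5 oz × 7/8 ≈ 2.2 oz
soy sauce: (1 cup + 15 tbsp = 1.9375 cup) × 7/8 × 240 mL/cup ≈ 406.9 mL

dried chickpeas: 2.5 oz; tahini: 30.6 mL; shredded cheddar: 74.2 g; tomato paste: 2.2 oz; soy sauce: 406.9 mL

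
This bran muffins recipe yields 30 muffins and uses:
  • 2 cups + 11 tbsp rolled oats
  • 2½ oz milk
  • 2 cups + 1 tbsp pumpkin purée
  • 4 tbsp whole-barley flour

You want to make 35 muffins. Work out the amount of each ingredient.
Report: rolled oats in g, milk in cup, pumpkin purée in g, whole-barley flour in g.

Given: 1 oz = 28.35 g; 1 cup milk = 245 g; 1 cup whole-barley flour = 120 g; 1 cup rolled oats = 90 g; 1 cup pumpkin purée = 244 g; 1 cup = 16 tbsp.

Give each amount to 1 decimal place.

rolled oats: 282.2 g; milk: 0.3 cup; pumpkin purée: 587.1 g; whole-barley flour: 35.0 g

Scaling factor: 35/30 = 7/6.
rolled oats: (2 cup + 11 tbsp = 2.6875 cup) × 7/6 × 90 g/cup ≈ 282.2 g
milk: 2.5 oz × 7/6 × 28.35 g/oz ÷ 245 g/cup ≈ 0.3 cup
pumpkin purée: (2 cup + 1 tbsp = 2.0625 cup) × 7/6 × 244 g/cup ≈ 587.1 g
whole-barley flour: 4 tbsp × 7/6 ÷ 16 tbsp/cup × 120 g/cup = 35.0 g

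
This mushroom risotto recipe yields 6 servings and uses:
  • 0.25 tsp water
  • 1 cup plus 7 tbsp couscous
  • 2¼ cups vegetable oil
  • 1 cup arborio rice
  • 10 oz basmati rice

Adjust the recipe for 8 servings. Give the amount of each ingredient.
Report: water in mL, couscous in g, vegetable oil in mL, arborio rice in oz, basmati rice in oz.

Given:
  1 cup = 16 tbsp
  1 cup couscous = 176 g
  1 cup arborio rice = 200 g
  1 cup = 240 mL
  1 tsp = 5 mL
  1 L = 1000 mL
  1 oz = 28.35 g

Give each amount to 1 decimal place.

Scaling factor: 8/6 = 4/3.
water: 0.25 tsp × 4/3 × 5 mL/tsp ≈ 1.7 mL
couscous: (1 cup + 7 tbsp = 1.4375 cup) × 4/3 × 176 g/cup ≈ 337.3 g
vegetable oil: 2.25 cup × 4/3 × 240 mL/cup = 720.0 mL
arborio rice: 1 cup × 4/3 × 200 g/cup ÷ 28.35 g/oz ≈ 9.4 oz
basmati rice: 10 oz × 4/3 ≈ 13.3 oz

water: 1.7 mL; couscous: 337.3 g; vegetable oil: 720.0 mL; arborio rice: 9.4 oz; basmati rice: 13.3 oz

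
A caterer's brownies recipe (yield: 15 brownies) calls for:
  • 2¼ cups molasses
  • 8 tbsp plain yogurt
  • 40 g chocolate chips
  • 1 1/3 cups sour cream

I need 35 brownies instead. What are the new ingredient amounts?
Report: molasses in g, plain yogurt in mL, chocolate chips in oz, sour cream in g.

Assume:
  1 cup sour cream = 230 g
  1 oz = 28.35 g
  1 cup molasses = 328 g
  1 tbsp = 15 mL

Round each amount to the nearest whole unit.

Scaling factor: 35/15 = 7/3.
molasses: 2.25 cup × 7/3 × 328 g/cup = 1722 g
plain yogurt: 8 tbsp × 7/3 × 15 mL/tbsp = 280 mL
chocolate chips: 40 g × 7/3 ÷ 28.35 g/oz ≈ 3 oz
sour cream: 4/3 cup × 7/3 × 230 g/cup ≈ 716 g

molasses: 1722 g; plain yogurt: 280 mL; chocolate chips: 3 oz; sour cream: 716 g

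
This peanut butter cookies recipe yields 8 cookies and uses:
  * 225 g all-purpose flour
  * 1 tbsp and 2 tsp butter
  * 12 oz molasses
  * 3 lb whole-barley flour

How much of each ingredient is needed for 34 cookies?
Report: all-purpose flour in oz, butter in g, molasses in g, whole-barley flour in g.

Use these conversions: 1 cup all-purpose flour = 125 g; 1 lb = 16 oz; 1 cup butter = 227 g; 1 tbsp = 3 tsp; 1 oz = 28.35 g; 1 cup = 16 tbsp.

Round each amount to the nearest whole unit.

all-purpose flour: 34 oz; butter: 100 g; molasses: 1446 g; whole-barley flour: 5783 g

Scaling factor: 34/8 = 17/4 = 4.25.
all-purpose flour: 225 g × 17/4 ÷ 28.35 g/oz ≈ 34 oz
butter: (1 tbsp + 2 tsp = 5/3 tbsp) × 17/4 ÷ 16 tbsp/cup × 227 g/cup ≈ 100 g
molasses: 12 oz × 17/4 × 28.35 g/oz ≈ 1446 g
whole-barley flour: 3 lb × 17/4 × 16 oz/lb × 28.35 g/oz ≈ 5783 g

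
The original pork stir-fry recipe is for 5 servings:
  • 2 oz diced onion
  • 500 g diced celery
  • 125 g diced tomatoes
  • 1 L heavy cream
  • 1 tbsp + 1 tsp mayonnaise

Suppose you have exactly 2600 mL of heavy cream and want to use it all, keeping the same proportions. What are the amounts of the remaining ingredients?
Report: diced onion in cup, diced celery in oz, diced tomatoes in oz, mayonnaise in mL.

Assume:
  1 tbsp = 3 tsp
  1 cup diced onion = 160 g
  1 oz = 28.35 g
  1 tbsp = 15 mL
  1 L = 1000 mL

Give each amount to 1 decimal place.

The original recipe has 1000 mL of heavy cream, so the scaling factor is 2600 ÷ 1000 = 13/5 = 2.6.
diced onion: 2 oz × 13/5 × 28.35 g/oz ÷ 160 g/cup ≈ 0.9 cup
diced celery: 500 g × 13/5 ÷ 28.35 g/oz ≈ 45.9 oz
diced tomatoes: 125 g × 13/5 ÷ 28.35 g/oz ≈ 11.5 oz
mayonnaise: (1 tbsp + 1 tsp = 4/3 tbsp) × 13/5 × 15 mL/tbsp = 52.0 mL

diced onion: 0.9 cup; diced celery: 45.9 oz; diced tomatoes: 11.5 oz; mayonnaise: 52.0 mL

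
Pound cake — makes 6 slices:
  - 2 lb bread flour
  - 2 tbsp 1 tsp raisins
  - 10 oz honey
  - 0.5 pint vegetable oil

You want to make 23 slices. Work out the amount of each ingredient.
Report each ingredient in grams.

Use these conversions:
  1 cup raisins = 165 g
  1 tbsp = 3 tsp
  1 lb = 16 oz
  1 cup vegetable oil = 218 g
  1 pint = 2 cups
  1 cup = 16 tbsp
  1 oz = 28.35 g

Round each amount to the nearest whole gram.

Scaling factor: 23/6.
bread flour: 2 lb × 23/6 × 16 oz/lb × 28.35 g/oz ≈ 3478 g
raisins: (2 tbsp + 1 tsp = 7/3 tbsp) × 23/6 ÷ 16 tbsp/cup × 165 g/cup ≈ 92 g
honey: 10 oz × 23/6 × 28.35 g/oz ≈ 1087 g
vegetable oil: 0.5 pint × 23/6 × 2 cup/pint × 218 g/cup ≈ 836 g

bread flour: 3478 g; raisins: 92 g; honey: 1087 g; vegetable oil: 836 g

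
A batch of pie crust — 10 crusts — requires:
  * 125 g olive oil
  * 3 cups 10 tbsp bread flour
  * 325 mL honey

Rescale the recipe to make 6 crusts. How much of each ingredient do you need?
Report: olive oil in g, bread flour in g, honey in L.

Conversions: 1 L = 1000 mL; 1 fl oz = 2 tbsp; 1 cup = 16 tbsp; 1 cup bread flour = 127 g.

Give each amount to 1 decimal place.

Scaling factor: 6/10 = 3/5 = 0.6.
olive oil: 125 g × 3/5 = 75.0 g
bread flour: (3 cup + 10 tbsp = 3.625 cup) × 3/5 × 127 g/cup ≈ 276.2 g
honey: 325 mL × 3/5 ÷ 1000 mL/L ≈ 0.2 L

olive oil: 75.0 g; bread flour: 276.2 g; honey: 0.2 L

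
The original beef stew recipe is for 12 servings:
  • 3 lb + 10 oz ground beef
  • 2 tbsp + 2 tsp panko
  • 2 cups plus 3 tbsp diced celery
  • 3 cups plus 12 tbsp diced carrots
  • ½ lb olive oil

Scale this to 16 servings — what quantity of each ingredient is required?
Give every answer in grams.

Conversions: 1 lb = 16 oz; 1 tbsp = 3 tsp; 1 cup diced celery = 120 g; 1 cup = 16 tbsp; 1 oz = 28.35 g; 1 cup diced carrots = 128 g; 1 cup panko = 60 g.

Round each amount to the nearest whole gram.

Scaling factor: 16/12 = 4/3.
ground beef: (3 lb + 10 oz = 3.625 lb) × 4/3 × 16 oz/lb × 28.35 g/oz ≈ 2192 g
panko: (2 tbsp + 2 tsp = 8/3 tbsp) × 4/3 ÷ 16 tbsp/cup × 60 g/cup ≈ 13 g
diced celery: (2 cup + 3 tbsp = 2.1875 cup) × 4/3 × 120 g/cup = 350 g
diced carrots: (3 cup + 12 tbsp = 3.75 cup) × 4/3 × 128 g/cup = 640 g
olive oil: 0.5 lb × 4/3 × 16 oz/lb × 28.35 g/oz ≈ 302 g

ground beef: 2192 g; panko: 13 g; diced celery: 350 g; diced carrots: 640 g; olive oil: 302 g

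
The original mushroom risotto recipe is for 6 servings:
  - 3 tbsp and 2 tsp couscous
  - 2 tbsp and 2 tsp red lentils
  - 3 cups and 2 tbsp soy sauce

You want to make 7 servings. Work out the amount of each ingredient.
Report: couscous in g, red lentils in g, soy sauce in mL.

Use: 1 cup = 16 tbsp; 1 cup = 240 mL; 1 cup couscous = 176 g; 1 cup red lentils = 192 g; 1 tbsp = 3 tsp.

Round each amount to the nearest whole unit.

couscous: 47 g; red lentils: 37 g; soy sauce: 875 mL

Scaling factor: 7/6.
couscous: (3 tbsp + 2 tsp = 11/3 tbsp) × 7/6 ÷ 16 tbsp/cup × 176 g/cup ≈ 47 g
red lentils: (2 tbsp + 2 tsp = 8/3 tbsp) × 7/6 ÷ 16 tbsp/cup × 192 g/cup ≈ 37 g
soy sauce: (3 cup + 2 tbsp = 3.125 cup) × 7/6 × 240 mL/cup = 875 mL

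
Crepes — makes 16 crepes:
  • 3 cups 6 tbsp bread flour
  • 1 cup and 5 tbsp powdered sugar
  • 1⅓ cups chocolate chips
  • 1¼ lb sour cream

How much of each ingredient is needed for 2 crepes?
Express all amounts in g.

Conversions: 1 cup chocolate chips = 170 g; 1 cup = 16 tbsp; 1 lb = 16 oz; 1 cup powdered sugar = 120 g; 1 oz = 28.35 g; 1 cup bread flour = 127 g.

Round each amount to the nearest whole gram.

Scaling factor: 2/16 = 1/8 = 0.125.
bread flour: (3 cup + 6 tbsp = 3.375 cup) × 1/8 × 127 g/cup ≈ 54 g
powdered sugar: (1 cup + 5 tbsp = 1.3125 cup) × 1/8 × 120 g/cup ≈ 20 g
chocolate chips: 4/3 cup × 1/8 × 170 g/cup ≈ 28 g
sour cream: 1.25 lb × 1/8 × 16 oz/lb × 28.35 g/oz ≈ 71 g

bread flour: 54 g; powdered sugar: 20 g; chocolate chips: 28 g; sour cream: 71 g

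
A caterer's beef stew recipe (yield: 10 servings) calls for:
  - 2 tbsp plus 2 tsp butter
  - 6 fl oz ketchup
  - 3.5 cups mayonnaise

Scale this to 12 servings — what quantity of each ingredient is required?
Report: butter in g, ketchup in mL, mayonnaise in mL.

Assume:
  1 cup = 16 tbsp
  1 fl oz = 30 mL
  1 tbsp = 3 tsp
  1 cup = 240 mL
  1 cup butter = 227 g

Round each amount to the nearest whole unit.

Scaling factor: 12/10 = 6/5 = 1.2.
butter: (2 tbsp + 2 tsp = 8/3 tbsp) × 6/5 ÷ 16 tbsp/cup × 227 g/cup ≈ 45 g
ketchup: 6 fl oz × 6/5 × 30 mL/fl oz = 216 mL
mayonnaise: 3.5 cup × 6/5 × 240 mL/cup = 1008 mL

butter: 45 g; ketchup: 216 mL; mayonnaise: 1008 mL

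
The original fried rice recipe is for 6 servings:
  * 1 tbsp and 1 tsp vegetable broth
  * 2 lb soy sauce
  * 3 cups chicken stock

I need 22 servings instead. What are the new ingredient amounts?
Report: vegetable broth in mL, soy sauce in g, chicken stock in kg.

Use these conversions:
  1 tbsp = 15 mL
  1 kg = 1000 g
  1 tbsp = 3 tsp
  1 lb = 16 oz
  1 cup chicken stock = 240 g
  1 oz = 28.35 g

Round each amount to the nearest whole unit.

Scaling factor: 22/6 = 11/3.
vegetable broth: (1 tbsp + 1 tsp = 4/3 tbsp) × 11/3 × 15 mL/tbsp ≈ 73 mL
soy sauce: 2 lb × 11/3 × 16 oz/lb × 28.35 g/oz ≈ 3326 g
chicken stock: 3 cup × 11/3 × 240 g/cup ÷ 1000 g/kg ≈ 3 kg

vegetable broth: 73 mL; soy sauce: 3326 g; chicken stock: 3 kg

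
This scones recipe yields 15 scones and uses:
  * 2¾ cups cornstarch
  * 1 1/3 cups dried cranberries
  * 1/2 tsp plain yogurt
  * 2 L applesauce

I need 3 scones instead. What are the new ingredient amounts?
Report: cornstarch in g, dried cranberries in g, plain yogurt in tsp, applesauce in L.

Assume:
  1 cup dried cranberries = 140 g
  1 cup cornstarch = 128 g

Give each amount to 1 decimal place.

Scaling factor: 3/15 = 1/5 = 0.2.
cornstarch: 2.75 cup × 1/5 × 128 g/cup = 70.4 g
dried cranberries: 4/3 cup × 1/5 × 140 g/cup ≈ 37.3 g
plain yogurt: 0.5 tsp × 1/5 = 0.1 tsp
applesauce: 2 L × 1/5 = 0.4 L

cornstarch: 70.4 g; dried cranberries: 37.3 g; plain yogurt: 0.1 tsp; applesauce: 0.4 L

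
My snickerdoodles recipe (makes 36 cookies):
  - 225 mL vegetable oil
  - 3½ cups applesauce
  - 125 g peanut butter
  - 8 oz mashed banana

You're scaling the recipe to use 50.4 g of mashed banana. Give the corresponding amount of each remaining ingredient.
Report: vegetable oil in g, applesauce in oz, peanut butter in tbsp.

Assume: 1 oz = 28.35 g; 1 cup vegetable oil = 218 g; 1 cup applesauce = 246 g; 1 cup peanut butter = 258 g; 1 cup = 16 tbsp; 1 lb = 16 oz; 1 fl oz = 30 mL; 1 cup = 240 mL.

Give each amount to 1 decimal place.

vegetable oil: 45.4 g; applesauce: 6.7 oz; peanut butter: 1.7 tbsp

The original recipe has 226.8 g of mashed banana, so the scaling factor is 50.4 ÷ 226.8 = 2/9.
vegetable oil: 225 mL × 2/9 ÷ 240 mL/cup × 218 g/cup ≈ 45.4 g
applesauce: 3.5 cup × 2/9 × 246 g/cup ÷ 28.35 g/oz ≈ 6.7 oz
peanut butter: 125 g × 2/9 ÷ 258 g/cup × 16 tbsp/cup ≈ 1.7 tbsp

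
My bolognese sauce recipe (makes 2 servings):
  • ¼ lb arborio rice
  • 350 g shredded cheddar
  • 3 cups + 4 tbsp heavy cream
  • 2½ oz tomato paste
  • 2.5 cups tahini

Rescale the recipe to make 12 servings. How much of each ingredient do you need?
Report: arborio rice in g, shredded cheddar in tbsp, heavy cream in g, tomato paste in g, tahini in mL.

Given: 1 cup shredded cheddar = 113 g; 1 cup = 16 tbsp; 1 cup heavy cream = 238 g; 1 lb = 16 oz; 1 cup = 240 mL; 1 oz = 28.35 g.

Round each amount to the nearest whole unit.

Scaling factor: 12/2 = 6.
arborio rice: 0.25 lb × 6 × 16 oz/lb × 28.35 g/oz ≈ 680 g
shredded cheddar: 350 g × 6 ÷ 113 g/cup × 16 tbsp/cup ≈ 297 tbsp
heavy cream: (3 cup + 4 tbsp = 3.25 cup) × 6 × 238 g/cup = 4641 g
tomato paste: 2.5 oz × 6 × 28.35 g/oz ≈ 425 g
tahini: 2.5 cup × 6 × 240 mL/cup = 3600 mL

arborio rice: 680 g; shredded cheddar: 297 tbsp; heavy cream: 4641 g; tomato paste: 425 g; tahini: 3600 mL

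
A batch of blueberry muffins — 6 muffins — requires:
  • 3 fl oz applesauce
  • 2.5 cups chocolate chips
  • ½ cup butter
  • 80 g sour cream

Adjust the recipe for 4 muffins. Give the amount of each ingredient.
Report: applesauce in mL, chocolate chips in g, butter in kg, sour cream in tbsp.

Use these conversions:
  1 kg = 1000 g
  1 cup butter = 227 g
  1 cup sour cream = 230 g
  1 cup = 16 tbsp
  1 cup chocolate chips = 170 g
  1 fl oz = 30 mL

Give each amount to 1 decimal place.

applesauce: 60.0 mL; chocolate chips: 283.3 g; butter: 0.1 kg; sour cream: 3.7 tbsp

Scaling factor: 4/6 = 2/3.
applesauce: 3 fl oz × 2/3 × 30 mL/fl oz = 60.0 mL
chocolate chips: 2.5 cup × 2/3 × 170 g/cup ≈ 283.3 g
butter: 0.5 cup × 2/3 × 227 g/cup ÷ 1000 g/kg ≈ 0.1 kg
sour cream: 80 g × 2/3 ÷ 230 g/cup × 16 tbsp/cup ≈ 3.7 tbsp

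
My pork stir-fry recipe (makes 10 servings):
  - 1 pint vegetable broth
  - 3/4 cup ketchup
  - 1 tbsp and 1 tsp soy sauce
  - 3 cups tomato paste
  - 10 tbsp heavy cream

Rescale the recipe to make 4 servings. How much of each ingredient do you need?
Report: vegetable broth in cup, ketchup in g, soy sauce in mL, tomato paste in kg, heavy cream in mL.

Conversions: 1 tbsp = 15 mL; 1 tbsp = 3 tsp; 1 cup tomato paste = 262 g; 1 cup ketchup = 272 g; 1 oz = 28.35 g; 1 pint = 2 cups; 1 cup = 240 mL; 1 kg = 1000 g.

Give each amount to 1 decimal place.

vegetable broth: 0.8 cup; ketchup: 81.6 g; soy sauce: 8.0 mL; tomato paste: 0.3 kg; heavy cream: 60.0 mL

Scaling factor: 4/10 = 2/5 = 0.4.
vegetable broth: 1 pint × 2/5 × 2 cup/pint = 0.8 cup
ketchup: 0.75 cup × 2/5 × 272 g/cup = 81.6 g
soy sauce: (1 tbsp + 1 tsp = 4/3 tbsp) × 2/5 × 15 mL/tbsp = 8.0 mL
tomato paste: 3 cup × 2/5 × 262 g/cup ÷ 1000 g/kg ≈ 0.3 kg
heavy cream: 10 tbsp × 2/5 × 15 mL/tbsp = 60.0 mL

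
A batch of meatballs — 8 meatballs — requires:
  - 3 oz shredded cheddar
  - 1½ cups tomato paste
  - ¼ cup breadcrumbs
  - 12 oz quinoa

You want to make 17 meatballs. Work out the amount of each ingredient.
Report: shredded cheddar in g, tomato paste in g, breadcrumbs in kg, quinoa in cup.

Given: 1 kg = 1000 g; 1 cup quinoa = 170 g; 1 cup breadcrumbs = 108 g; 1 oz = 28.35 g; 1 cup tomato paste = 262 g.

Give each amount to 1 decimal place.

shredded cheddar: 180.7 g; tomato paste: 835.1 g; breadcrumbs: 0.1 kg; quinoa: 4.3 cup

Scaling factor: 17/8 = 2.125.
shredded cheddar: 3 oz × 17/8 × 28.35 g/oz ≈ 180.7 g
tomato paste: 1.5 cup × 17/8 × 262 g/cup ≈ 835.1 g
breadcrumbs: 0.25 cup × 17/8 × 108 g/cup ÷ 1000 g/kg ≈ 0.1 kg
quinoa: 12 oz × 17/8 × 28.35 g/oz ÷ 170 g/cup ≈ 4.3 cup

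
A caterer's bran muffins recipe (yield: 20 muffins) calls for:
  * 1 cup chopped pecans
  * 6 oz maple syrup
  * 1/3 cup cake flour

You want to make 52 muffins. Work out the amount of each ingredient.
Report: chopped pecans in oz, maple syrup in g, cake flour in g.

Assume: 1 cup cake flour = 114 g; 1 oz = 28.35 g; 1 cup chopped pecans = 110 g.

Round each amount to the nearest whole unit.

Scaling factor: 52/20 = 13/5 = 2.6.
chopped pecans: 1 cup × 13/5 × 110 g/cup ÷ 28.35 g/oz ≈ 10 oz
maple syrup: 6 oz × 13/5 × 28.35 g/oz ≈ 442 g
cake flour: 1/3 cup × 13/5 × 114 g/cup ≈ 99 g

chopped pecans: 10 oz; maple syrup: 442 g; cake flour: 99 g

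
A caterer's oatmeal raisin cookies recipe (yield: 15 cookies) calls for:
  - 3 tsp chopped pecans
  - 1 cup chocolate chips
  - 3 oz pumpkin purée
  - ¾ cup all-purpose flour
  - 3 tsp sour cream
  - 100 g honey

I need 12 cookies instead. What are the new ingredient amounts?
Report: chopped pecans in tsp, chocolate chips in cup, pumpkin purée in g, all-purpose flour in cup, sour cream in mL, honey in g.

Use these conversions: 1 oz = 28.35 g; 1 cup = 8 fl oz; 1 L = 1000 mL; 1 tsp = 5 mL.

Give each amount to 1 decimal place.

chopped pecans: 2.4 tsp; chocolate chips: 0.8 cup; pumpkin purée: 68.0 g; all-purpose flour: 0.6 cup; sour cream: 12.0 mL; honey: 80.0 g

Scaling factor: 12/15 = 4/5 = 0.8.
chopped pecans: 3 tsp × 4/5 = 2.4 tsp
chocolate chips: 1 cup × 4/5 = 0.8 cup
pumpkin purée: 3 oz × 4/5 × 28.35 g/oz ≈ 68.0 g
all-purpose flour: 0.75 cup × 4/5 = 0.6 cup
sour cream: 3 tsp × 4/5 × 5 mL/tsp = 12.0 mL
honey: 100 g × 4/5 = 80.0 g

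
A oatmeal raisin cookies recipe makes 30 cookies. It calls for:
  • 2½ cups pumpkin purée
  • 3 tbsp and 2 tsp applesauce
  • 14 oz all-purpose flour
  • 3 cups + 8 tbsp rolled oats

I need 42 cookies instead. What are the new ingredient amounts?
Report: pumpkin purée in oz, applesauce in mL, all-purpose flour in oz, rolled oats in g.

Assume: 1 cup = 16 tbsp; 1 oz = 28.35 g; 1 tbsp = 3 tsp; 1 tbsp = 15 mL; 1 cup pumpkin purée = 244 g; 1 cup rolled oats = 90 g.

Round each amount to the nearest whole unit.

Scaling factor: 42/30 = 7/5 = 1.4.
pumpkin purée: 2.5 cup × 7/5 × 244 g/cup ÷ 28.35 g/oz ≈ 30 oz
applesauce: (3 tbsp + 2 tsp = 11/3 tbsp) × 7/5 × 15 mL/tbsp = 77 mL
all-purpose flour: 14 oz × 7/5 ≈ 20 oz
rolled oats: (3 cup + 8 tbsp = 3.5 cup) × 7/5 × 90 g/cup = 441 g

pumpkin purée: 30 oz; applesauce: 77 mL; all-purpose flour: 20 oz; rolled oats: 441 g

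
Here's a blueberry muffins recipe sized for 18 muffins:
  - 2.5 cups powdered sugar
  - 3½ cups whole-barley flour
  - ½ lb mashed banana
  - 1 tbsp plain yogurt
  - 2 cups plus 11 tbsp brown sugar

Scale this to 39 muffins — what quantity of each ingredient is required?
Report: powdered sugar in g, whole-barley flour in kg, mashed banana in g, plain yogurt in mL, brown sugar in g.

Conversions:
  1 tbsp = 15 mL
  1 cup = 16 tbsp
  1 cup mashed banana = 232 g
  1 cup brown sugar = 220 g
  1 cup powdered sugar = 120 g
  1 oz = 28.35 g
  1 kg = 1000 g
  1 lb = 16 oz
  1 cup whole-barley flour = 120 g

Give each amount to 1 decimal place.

Scaling factor: 39/18 = 13/6.
powdered sugar: 2.5 cup × 13/6 × 120 g/cup = 650.0 g
whole-barley flour: 3.5 cup × 13/6 × 120 g/cup ÷ 1000 g/kg ≈ 0.9 kg
mashed banana: 0.5 lb × 13/6 × 16 oz/lb × 28.35 g/oz = 491.4 g
plain yogurt: 1 tbsp × 13/6 × 15 mL/tbsp = 32.5 mL
brown sugar: (2 cup + 11 tbsp = 2.6875 cup) × 13/6 × 220 g/cup ≈ 1281.0 g

powdered sugar: 650.0 g; whole-barley flour: 0.9 kg; mashed banana: 491.4 g; plain yogurt: 32.5 mL; brown sugar: 1281.0 g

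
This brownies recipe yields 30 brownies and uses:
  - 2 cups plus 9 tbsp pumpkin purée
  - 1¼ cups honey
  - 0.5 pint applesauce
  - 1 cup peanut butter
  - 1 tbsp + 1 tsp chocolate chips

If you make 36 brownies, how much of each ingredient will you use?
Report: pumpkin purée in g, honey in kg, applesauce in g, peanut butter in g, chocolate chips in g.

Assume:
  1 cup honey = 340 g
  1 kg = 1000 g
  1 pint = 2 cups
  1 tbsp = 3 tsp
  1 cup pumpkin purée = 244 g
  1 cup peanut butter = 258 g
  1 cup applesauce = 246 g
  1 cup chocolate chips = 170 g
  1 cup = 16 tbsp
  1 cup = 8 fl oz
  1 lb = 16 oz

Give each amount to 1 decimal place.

Scaling factor: 36/30 = 6/5 = 1.2.
pumpkin purée: (2 cup + 9 tbsp = 2.5625 cup) × 6/5 × 244 g/cup = 750.3 g
honey: 1.25 cup × 6/5 × 340 g/cup ÷ 1000 g/kg ≈ 0.5 kg
applesauce: 0.5 pint × 6/5 × 2 cup/pint × 246 g/cup = 295.2 g
peanut butter: 1 cup × 6/5 × 258 g/cup = 309.6 g
chocolate chips: (1 tbsp + 1 tsp = 4/3 tbsp) × 6/5 ÷ 16 tbsp/cup × 170 g/cup = 17.0 g

pumpkin purée: 750.3 g; honey: 0.5 kg; applesauce: 295.2 g; peanut butter: 309.6 g; chocolate chips: 17.0 g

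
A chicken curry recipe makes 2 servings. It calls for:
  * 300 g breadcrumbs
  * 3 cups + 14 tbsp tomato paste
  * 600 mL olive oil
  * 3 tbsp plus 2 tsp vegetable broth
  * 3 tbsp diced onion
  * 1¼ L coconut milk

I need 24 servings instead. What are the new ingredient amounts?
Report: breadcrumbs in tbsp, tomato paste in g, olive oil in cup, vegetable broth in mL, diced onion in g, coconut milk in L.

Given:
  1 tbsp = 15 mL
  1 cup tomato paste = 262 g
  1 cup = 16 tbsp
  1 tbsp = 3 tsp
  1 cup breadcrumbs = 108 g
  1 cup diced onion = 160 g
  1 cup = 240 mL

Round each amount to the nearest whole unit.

breadcrumbs: 533 tbsp; tomato paste: 12183 g; olive oil: 30 cup; vegetable broth: 660 mL; diced onion: 360 g; coconut milk: 15 L

Scaling factor: 24/2 = 12.
breadcrumbs: 300 g × 12 ÷ 108 g/cup × 16 tbsp/cup ≈ 533 tbsp
tomato paste: (3 cup + 14 tbsp = 3.875 cup) × 12 × 262 g/cup = 12183 g
olive oil: 600 mL × 12 ÷ 240 mL/cup = 30 cup
vegetable broth: (3 tbsp + 2 tsp = 11/3 tbsp) × 12 × 15 mL/tbsp = 660 mL
diced onion: 3 tbsp × 12 ÷ 16 tbsp/cup × 160 g/cup = 360 g
coconut milk: 1.25 L × 12 = 15 L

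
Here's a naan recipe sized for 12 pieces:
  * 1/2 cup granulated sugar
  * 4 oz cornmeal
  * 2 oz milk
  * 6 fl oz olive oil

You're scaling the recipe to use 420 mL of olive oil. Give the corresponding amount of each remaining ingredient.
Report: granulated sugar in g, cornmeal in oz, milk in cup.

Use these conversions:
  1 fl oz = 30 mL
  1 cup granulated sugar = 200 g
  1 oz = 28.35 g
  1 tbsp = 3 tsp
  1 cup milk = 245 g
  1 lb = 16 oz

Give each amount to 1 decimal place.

The original recipe has 180 mL of olive oil, so the scaling factor is 420 ÷ 180 = 7/3.
granulated sugar: 0.5 cup × 7/3 × 200 g/cup ≈ 233.3 g
cornmeal: 4 oz × 7/3 ≈ 9.3 oz
milk: 2 oz × 7/3 × 28.35 g/oz ÷ 245 g/cup ≈ 0.5 cup

granulated sugar: 233.3 g; cornmeal: 9.3 oz; milk: 0.5 cup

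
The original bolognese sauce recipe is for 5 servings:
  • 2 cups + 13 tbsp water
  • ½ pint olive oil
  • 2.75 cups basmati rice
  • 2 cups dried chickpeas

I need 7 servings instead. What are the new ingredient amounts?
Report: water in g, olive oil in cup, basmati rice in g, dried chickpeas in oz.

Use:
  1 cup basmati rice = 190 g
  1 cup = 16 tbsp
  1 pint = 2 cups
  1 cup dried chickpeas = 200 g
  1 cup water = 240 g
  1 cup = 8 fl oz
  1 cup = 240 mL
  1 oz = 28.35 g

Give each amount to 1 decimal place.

Scaling factor: 7/5 = 1.4.
water: (2 cup + 13 tbsp = 2.8125 cup) × 7/5 × 240 g/cup = 945.0 g
olive oil: 0.5 pint × 7/5 × 2 cup/pint = 1.4 cup
basmati rice: 2.75 cup × 7/5 × 190 g/cup = 731.5 g
dried chickpeas: 2 cup × 7/5 × 200 g/cup ÷ 28.35 g/oz ≈ 19.8 oz

water: 945.0 g; olive oil: 1.4 cup; basmati rice: 731.5 g; dried chickpeas: 19.8 oz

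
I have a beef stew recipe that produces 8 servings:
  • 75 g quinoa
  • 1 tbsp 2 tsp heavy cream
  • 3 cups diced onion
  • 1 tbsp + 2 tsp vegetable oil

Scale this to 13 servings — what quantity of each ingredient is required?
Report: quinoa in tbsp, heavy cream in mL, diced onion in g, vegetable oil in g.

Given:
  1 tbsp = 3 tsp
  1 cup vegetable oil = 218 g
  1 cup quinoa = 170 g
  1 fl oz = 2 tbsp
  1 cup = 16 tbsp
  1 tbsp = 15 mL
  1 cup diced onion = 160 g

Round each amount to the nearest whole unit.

quinoa: 11 tbsp; heavy cream: 41 mL; diced onion: 780 g; vegetable oil: 37 g

Scaling factor: 13/8 = 1.625.
quinoa: 75 g × 13/8 ÷ 170 g/cup × 16 tbsp/cup ≈ 11 tbsp
heavy cream: (1 tbsp + 2 tsp = 5/3 tbsp) × 13/8 × 15 mL/tbsp ≈ 41 mL
diced onion: 3 cup × 13/8 × 160 g/cup = 780 g
vegetable oil: (1 tbsp + 2 tsp = 5/3 tbsp) × 13/8 ÷ 16 tbsp/cup × 218 g/cup ≈ 37 g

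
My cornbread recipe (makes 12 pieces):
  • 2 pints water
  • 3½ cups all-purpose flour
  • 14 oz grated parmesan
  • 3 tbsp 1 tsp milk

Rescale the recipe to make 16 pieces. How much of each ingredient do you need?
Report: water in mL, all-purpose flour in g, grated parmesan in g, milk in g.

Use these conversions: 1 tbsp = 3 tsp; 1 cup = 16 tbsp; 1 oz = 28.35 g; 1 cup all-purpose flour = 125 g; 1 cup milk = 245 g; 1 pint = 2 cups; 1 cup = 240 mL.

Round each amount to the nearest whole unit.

Scaling factor: 16/12 = 4/3.
water: 2 pint × 4/3 × 2 cup/pint × 240 mL/cup = 1280 mL
all-purpose flour: 3.5 cup × 4/3 × 125 g/cup ≈ 583 g
grated parmesan: 14 oz × 4/3 × 28.35 g/oz ≈ 529 g
milk: (3 tbsp + 1 tsp = 10/3 tbsp) × 4/3 ÷ 16 tbsp/cup × 245 g/cup ≈ 68 g

water: 1280 mL; all-purpose flour: 583 g; grated parmesan: 529 g; milk: 68 g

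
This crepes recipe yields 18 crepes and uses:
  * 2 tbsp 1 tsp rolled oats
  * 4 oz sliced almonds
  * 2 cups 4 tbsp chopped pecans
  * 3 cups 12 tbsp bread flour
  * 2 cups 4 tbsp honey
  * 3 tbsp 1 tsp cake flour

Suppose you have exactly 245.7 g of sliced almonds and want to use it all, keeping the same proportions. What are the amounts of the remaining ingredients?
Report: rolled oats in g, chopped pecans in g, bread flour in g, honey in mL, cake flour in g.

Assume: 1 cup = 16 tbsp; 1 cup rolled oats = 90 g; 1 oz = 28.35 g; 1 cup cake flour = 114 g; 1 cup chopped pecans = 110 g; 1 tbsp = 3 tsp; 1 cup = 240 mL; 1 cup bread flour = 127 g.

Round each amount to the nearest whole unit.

rolled oats: 28 g; chopped pecans: 536 g; bread flour: 1032 g; honey: 1170 mL; cake flour: 51 g

The original recipe has 113.4 g of sliced almonds, so the scaling factor is 245.7 ÷ 113.4 = 13/6.
rolled oats: (2 tbsp + 1 tsp = 7/3 tbsp) × 13/6 ÷ 16 tbsp/cup × 90 g/cup ≈ 28 g
chopped pecans: (2 cup + 4 tbsp = 2.25 cup) × 13/6 × 110 g/cup ≈ 536 g
bread flour: (3 cup + 12 tbsp = 3.75 cup) × 13/6 × 127 g/cup ≈ 1032 g
honey: (2 cup + 4 tbsp = 2.25 cup) × 13/6 × 240 mL/cup = 1170 mL
cake flour: (3 tbsp + 1 tsp = 10/3 tbsp) × 13/6 ÷ 16 tbsp/cup × 114 g/cup ≈ 51 g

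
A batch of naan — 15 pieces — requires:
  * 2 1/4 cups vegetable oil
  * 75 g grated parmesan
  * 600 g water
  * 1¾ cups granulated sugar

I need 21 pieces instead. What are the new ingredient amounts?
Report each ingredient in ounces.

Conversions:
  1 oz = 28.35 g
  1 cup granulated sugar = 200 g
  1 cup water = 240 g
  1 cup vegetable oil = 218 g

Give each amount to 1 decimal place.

Scaling factor: 21/15 = 7/5 = 1.4.
vegetable oil: 2.25 cup × 7/5 × 218 g/cup ÷ 28.35 g/oz ≈ 24.2 oz
grated parmesan: 75 g × 7/5 ÷ 28.35 g/oz ≈ 3.7 oz
water: 600 g × 7/5 ÷ 28.35 g/oz ≈ 29.6 oz
granulated sugar: 1.75 cup × 7/5 × 200 g/cup ÷ 28.35 g/oz ≈ 17.3 oz

vegetable oil: 24.2 oz; grated parmesan: 3.7 oz; water: 29.6 oz; granulated sugar: 17.3 oz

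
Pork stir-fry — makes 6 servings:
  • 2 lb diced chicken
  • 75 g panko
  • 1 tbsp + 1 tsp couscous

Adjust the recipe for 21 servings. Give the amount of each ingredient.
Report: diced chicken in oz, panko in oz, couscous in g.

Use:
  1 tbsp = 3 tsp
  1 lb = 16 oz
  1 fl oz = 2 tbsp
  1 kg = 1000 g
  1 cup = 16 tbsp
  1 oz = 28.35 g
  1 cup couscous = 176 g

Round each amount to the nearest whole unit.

Scaling factor: 21/6 = 7/2 = 3.5.
diced chicken: 2 lb × 7/2 × 16 oz/lb = 112 oz
panko: 75 g × 7/2 ÷ 28.35 g/oz ≈ 9 oz
couscous: (1 tbsp + 1 tsp = 4/3 tbsp) × 7/2 ÷ 16 tbsp/cup × 176 g/cup ≈ 51 g

diced chicken: 112 oz; panko: 9 oz; couscous: 51 g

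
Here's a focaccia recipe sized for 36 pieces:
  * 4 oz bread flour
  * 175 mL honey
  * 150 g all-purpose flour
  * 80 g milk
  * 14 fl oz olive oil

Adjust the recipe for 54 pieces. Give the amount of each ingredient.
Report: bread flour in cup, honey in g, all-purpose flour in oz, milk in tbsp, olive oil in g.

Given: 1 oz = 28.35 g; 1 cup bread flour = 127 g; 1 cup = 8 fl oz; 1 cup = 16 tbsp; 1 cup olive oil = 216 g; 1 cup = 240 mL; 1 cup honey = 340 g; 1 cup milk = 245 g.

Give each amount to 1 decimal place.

Scaling factor: 54/36 = 3/2 = 1.5.
bread flour: 4 oz × 3/2 × 28.35 g/oz ÷ 127 g/cup ≈ 1.3 cup
honey: 175 mL × 3/2 ÷ 240 mL/cup × 340 g/cup ≈ 371.9 g
all-purpose flour: 150 g × 3/2 ÷ 28.35 g/oz ≈ 7.9 oz
milk: 80 g × 3/2 ÷ 245 g/cup × 16 tbsp/cup ≈ 7.8 tbsp
olive oil: 14 fl oz × 3/2 ÷ 8 fl oz/cup × 216 g/cup = 567.0 g

bread flour: 1.3 cup; honey: 371.9 g; all-purpose flour: 7.9 oz; milk: 7.8 tbsp; olive oil: 567.0 g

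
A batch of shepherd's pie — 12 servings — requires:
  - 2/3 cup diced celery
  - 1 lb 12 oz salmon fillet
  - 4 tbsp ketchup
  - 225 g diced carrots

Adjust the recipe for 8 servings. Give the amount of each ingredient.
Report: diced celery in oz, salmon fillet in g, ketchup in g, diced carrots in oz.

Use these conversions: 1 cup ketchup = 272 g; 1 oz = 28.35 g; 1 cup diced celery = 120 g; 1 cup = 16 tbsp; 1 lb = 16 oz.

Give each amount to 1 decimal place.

Scaling factor: 8/12 = 2/3.
diced celery: 2/3 cup × 2/3 × 120 g/cup ÷ 28.35 g/oz ≈ 1.9 oz
salmon fillet: (1 lb + 12 oz = 1.75 lb) × 2/3 × 16 oz/lb × 28.35 g/oz = 529.2 g
ketchup: 4 tbsp × 2/3 ÷ 16 tbsp/cup × 272 g/cup ≈ 45.3 g
diced carrots: 225 g × 2/3 ÷ 28.35 g/oz ≈ 5.3 oz

diced celery: 1.9 oz; salmon fillet: 529.2 g; ketchup: 45.3 g; diced carrots: 5.3 oz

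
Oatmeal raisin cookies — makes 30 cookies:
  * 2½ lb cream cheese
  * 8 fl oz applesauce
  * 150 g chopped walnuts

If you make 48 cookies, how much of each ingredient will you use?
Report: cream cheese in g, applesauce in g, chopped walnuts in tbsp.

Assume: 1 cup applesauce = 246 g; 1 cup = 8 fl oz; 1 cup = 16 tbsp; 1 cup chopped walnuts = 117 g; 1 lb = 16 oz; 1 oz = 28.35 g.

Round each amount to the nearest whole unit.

Scaling factor: 48/30 = 8/5 = 1.6.
cream cheese: 2.5 lb × 8/5 × 16 oz/lb × 28.35 g/oz ≈ 1814 g
applesauce: 8 fl oz × 8/5 ÷ 8 fl oz/cup × 246 g/cup ≈ 394 g
chopped walnuts: 150 g × 8/5 ÷ 117 g/cup × 16 tbsp/cup ≈ 33 tbsp

cream cheese: 1814 g; applesauce: 394 g; chopped walnuts: 33 tbsp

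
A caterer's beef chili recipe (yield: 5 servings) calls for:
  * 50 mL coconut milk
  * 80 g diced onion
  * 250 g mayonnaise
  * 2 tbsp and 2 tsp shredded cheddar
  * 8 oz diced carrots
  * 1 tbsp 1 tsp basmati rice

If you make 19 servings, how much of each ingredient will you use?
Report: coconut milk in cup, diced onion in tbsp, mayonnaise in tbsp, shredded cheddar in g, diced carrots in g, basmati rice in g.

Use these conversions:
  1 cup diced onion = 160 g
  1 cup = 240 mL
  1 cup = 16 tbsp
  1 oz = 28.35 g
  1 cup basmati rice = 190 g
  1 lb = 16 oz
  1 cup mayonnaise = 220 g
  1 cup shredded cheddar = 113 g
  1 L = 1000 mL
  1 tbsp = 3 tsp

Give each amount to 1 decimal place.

Scaling factor: 19/5 = 3.8.
coconut milk: 50 mL × 19/5 ÷ 240 mL/cup ≈ 0.8 cup
diced onion: 80 g × 19/5 ÷ 160 g/cup × 16 tbsp/cup = 30.4 tbsp
mayonnaise: 250 g × 19/5 ÷ 220 g/cup × 16 tbsp/cup ≈ 69.1 tbsp
shredded cheddar: (2 tbsp + 2 tsp = 8/3 tbsp) × 19/5 ÷ 16 tbsp/cup × 113 g/cup ≈ 71.6 g
diced carrots: 8 oz × 19/5 × 28.35 g/oz ≈ 861.8 g
basmati rice: (1 tbsp + 1 tsp = 4/3 tbsp) × 19/5 ÷ 16 tbsp/cup × 190 g/cup ≈ 60.2 g

coconut milk: 0.8 cup; diced onion: 30.4 tbsp; mayonnaise: 69.1 tbsp; shredded cheddar: 71.6 g; diced carrots: 861.8 g; basmati rice: 60.2 g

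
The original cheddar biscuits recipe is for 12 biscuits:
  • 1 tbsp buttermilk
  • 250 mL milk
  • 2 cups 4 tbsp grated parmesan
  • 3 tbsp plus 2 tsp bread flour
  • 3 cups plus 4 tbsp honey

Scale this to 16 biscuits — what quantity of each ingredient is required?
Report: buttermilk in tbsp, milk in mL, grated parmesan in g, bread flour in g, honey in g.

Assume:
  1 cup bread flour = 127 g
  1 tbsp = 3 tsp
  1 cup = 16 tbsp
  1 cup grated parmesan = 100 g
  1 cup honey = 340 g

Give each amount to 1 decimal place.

buttermilk: 1.3 tbsp; milk: 333.3 mL; grated parmesan: 300.0 g; bread flour: 38.8 g; honey: 1473.3 g

Scaling factor: 16/12 = 4/3.
buttermilk: 1 tbsp × 4/3 ≈ 1.3 tbsp
milk: 250 mL × 4/3 ≈ 333.3 mL
grated parmesan: (2 cup + 4 tbsp = 2.25 cup) × 4/3 × 100 g/cup = 300.0 g
bread flour: (3 tbsp + 2 tsp = 11/3 tbsp) × 4/3 ÷ 16 tbsp/cup × 127 g/cup ≈ 38.8 g
honey: (3 cup + 4 tbsp = 3.25 cup) × 4/3 × 340 g/cup ≈ 1473.3 g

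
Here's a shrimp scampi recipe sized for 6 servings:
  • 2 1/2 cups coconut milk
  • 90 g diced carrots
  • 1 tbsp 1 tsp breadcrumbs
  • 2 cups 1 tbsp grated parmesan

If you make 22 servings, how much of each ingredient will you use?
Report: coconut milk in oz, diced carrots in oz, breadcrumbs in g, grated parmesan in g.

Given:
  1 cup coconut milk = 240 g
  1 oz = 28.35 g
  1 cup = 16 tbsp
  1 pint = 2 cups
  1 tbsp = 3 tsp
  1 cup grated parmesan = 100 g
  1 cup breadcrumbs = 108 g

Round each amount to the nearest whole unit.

coconut milk: 78 oz; diced carrots: 12 oz; breadcrumbs: 33 g; grated parmesan: 756 g

Scaling factor: 22/6 = 11/3.
coconut milk: 2.5 cup × 11/3 × 240 g/cup ÷ 28.35 g/oz ≈ 78 oz
diced carrots: 90 g × 11/3 ÷ 28.35 g/oz ≈ 12 oz
breadcrumbs: (1 tbsp + 1 tsp = 4/3 tbsp) × 11/3 ÷ 16 tbsp/cup × 108 g/cup = 33 g
grated parmesan: (2 cup + 1 tbsp = 2.0625 cup) × 11/3 × 100 g/cup ≈ 756 g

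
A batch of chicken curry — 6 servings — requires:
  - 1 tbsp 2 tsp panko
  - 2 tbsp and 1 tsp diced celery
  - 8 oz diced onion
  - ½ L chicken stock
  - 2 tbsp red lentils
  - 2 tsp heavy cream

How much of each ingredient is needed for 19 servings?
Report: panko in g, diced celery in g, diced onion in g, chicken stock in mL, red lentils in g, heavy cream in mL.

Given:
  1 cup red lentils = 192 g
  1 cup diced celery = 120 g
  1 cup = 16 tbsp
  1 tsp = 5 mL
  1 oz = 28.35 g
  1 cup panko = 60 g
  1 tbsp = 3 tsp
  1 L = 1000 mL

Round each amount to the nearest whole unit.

Scaling factor: 19/6.
panko: (1 tbsp + 2 tsp = 5/3 tbsp) × 19/6 ÷ 16 tbsp/cup × 60 g/cup ≈ 20 g
diced celery: (2 tbsp + 1 tsp = 7/3 tbsp) × 19/6 ÷ 16 tbsp/cup × 120 g/cup ≈ 55 g
diced onion: 8 oz × 19/6 × 28.35 g/oz ≈ 718 g
chicken stock: 0.5 L × 19/6 × 1000 mL/L ≈ 1583 mL
red lentils: 2 tbsp × 19/6 ÷ 16 tbsp/cup × 192 g/cup = 76 g
heavy cream: 2 tsp × 19/6 × 5 mL/tsp ≈ 32 mL

panko: 20 g; diced celery: 55 g; diced onion: 718 g; chicken stock: 1583 mL; red lentils: 76 g; heavy cream: 32 mL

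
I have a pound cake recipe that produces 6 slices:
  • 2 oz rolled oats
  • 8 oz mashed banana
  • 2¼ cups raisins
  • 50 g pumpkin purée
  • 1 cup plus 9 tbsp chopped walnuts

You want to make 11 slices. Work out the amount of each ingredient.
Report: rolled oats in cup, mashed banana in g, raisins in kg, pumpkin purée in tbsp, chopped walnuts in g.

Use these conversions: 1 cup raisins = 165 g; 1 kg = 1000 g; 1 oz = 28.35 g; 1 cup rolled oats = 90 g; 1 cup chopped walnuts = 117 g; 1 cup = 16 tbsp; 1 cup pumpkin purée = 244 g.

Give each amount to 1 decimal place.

rolled oats: 1.2 cup; mashed banana: 415.8 g; raisins: 0.7 kg; pumpkin purée: 6.0 tbsp; chopped walnuts: 335.2 g

Scaling factor: 11/6.
rolled oats: 2 oz × 11/6 × 28.35 g/oz ÷ 90 g/cup ≈ 1.2 cup
mashed banana: 8 oz × 11/6 × 28.35 g/oz = 415.8 g
raisins: 2.25 cup × 11/6 × 165 g/cup ÷ 1000 g/kg ≈ 0.7 kg
pumpkin purée: 50 g × 11/6 ÷ 244 g/cup × 16 tbsp/cup ≈ 6.0 tbsp
chopped walnuts: (1 cup + 9 tbsp = 1.5625 cup) × 11/6 × 117 g/cup ≈ 335.2 g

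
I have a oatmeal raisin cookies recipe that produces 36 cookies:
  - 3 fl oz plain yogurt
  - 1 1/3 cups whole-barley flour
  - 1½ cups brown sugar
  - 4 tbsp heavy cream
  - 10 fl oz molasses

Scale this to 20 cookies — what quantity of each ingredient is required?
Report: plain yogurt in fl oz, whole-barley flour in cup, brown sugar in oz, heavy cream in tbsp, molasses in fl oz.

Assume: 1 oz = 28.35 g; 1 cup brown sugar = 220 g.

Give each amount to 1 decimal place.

plain yogurt: 1.7 fl oz; whole-barley flour: 0.7 cup; brown sugar: 6.5 oz; heavy cream: 2.2 tbsp; molasses: 5.6 fl oz

Scaling factor: 20/36 = 5/9.
plain yogurt: 3 fl oz × 5/9 ≈ 1.7 fl oz
whole-barley flour: 4/3 cup × 5/9 ≈ 0.7 cup
brown sugar: 1.5 cup × 5/9 × 220 g/cup ÷ 28.35 g/oz ≈ 6.5 oz
heavy cream: 4 tbsp × 5/9 ≈ 2.2 tbsp
molasses: 10 fl oz × 5/9 ≈ 5.6 fl oz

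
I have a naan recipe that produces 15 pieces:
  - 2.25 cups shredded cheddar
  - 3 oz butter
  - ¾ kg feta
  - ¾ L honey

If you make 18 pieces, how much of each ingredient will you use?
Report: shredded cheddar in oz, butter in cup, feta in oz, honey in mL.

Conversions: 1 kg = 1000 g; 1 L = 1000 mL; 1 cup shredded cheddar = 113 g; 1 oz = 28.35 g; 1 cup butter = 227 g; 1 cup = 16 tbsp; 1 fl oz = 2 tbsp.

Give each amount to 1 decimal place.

shredded cheddar: 10.8 oz; butter: 0.4 cup; feta: 31.7 oz; honey: 900.0 mL

Scaling factor: 18/15 = 6/5 = 1.2.
shredded cheddar: 2.25 cup × 6/5 × 113 g/cup ÷ 28.35 g/oz ≈ 10.8 oz
butter: 3 oz × 6/5 × 28.35 g/oz ÷ 227 g/cup ≈ 0.4 cup
feta: 0.75 kg × 6/5 × 1000 g/kg ÷ 28.35 g/oz ≈ 31.7 oz
honey: 0.75 L × 6/5 × 1000 mL/L = 900.0 mL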